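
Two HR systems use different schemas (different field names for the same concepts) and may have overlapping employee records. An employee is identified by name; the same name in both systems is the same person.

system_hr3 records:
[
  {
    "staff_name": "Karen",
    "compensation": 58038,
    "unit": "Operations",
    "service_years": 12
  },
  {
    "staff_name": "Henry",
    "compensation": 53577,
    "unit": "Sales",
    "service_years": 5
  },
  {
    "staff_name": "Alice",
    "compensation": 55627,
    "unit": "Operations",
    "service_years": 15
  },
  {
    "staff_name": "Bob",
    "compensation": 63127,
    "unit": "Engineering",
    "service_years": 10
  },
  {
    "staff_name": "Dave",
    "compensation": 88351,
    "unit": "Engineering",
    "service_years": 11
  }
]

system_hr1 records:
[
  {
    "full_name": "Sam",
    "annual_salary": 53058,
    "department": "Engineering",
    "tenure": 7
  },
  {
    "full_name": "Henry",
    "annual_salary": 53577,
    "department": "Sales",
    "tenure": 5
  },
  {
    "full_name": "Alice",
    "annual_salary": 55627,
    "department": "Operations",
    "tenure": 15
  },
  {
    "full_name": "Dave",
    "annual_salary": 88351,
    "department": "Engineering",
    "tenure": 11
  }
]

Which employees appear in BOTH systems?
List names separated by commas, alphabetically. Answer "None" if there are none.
Alice, Dave, Henry

Schema mapping: "staff_name" (system_hr3) = "full_name" (system_hr1) = employee name

Names in system_hr3: ['Alice', 'Bob', 'Dave', 'Henry', 'Karen']
Names in system_hr1: ['Alice', 'Dave', 'Henry', 'Sam']

Intersection: ['Alice', 'Dave', 'Henry']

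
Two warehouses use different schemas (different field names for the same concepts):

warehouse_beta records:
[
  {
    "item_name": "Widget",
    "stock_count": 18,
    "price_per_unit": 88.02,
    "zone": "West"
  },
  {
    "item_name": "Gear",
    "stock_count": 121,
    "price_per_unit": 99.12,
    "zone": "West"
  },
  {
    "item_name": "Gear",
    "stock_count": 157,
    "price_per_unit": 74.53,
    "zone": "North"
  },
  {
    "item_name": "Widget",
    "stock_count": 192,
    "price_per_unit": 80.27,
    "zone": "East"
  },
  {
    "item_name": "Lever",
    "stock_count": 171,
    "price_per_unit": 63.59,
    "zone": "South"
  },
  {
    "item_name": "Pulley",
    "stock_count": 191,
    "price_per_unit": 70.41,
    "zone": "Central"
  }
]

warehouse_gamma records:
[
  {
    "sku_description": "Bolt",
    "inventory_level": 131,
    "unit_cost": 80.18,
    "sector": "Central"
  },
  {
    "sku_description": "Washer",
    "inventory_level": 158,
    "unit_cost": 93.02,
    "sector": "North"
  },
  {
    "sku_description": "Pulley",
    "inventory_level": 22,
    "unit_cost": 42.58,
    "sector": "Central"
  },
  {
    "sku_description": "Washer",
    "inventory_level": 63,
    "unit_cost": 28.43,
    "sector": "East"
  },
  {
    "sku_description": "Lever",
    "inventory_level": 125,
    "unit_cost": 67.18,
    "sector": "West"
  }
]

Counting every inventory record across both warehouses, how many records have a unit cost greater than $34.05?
10

Schema mapping: "price_per_unit" (warehouse_beta) = "unit_cost" (warehouse_gamma) = unit cost

Records > $34.05 in warehouse_beta: 6
Records > $34.05 in warehouse_gamma: 4

Total count: 6 + 4 = 10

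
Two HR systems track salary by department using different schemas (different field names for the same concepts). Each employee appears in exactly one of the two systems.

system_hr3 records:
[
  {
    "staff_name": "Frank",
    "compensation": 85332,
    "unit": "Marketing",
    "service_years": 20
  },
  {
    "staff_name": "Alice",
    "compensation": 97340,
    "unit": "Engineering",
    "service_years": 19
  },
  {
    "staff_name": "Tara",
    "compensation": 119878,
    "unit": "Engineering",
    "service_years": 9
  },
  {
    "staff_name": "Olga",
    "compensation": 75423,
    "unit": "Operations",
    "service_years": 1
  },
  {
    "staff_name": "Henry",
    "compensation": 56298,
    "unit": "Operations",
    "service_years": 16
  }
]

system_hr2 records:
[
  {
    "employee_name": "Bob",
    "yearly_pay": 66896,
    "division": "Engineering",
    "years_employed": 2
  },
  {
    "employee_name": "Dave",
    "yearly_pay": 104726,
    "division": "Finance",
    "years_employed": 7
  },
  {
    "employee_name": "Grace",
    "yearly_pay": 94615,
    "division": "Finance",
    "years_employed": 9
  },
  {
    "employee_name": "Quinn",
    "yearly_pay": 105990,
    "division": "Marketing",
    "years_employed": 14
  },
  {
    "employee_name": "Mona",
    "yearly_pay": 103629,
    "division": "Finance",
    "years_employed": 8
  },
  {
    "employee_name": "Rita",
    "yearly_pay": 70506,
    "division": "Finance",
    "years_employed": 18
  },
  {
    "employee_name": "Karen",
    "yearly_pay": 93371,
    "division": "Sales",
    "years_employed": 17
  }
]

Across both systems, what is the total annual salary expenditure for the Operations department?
131721

Schema mappings:
- "unit" (system_hr3) = "division" (system_hr2) = department
- "compensation" (system_hr3) = "yearly_pay" (system_hr2) = salary

Operations salaries from system_hr3: 131721
Operations salaries from system_hr2: 0

Total: 131721 + 0 = 131721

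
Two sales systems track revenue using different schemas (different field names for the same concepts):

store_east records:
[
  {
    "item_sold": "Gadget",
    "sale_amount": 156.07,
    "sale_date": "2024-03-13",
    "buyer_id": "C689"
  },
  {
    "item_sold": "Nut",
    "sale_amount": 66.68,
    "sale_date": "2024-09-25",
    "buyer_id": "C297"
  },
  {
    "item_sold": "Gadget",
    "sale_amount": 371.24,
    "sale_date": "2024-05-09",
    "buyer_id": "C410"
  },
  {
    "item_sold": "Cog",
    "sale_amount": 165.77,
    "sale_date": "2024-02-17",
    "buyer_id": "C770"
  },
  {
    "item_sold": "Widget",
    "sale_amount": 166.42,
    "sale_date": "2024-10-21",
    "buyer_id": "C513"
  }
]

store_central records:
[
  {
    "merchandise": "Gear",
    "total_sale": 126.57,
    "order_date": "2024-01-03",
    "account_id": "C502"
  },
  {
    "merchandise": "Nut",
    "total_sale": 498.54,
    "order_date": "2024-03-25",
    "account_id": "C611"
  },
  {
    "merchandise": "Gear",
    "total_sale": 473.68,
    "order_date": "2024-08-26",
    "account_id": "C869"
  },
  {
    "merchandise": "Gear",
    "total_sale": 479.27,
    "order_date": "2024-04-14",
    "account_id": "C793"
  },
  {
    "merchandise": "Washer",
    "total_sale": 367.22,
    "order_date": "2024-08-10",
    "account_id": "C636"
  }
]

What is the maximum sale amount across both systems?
498.54

Reconcile: "sale_amount" (store_east) = "total_sale" (store_central) = sale amount

Maximum in store_east: 371.24
Maximum in store_central: 498.54

Overall maximum: max(371.24, 498.54) = 498.54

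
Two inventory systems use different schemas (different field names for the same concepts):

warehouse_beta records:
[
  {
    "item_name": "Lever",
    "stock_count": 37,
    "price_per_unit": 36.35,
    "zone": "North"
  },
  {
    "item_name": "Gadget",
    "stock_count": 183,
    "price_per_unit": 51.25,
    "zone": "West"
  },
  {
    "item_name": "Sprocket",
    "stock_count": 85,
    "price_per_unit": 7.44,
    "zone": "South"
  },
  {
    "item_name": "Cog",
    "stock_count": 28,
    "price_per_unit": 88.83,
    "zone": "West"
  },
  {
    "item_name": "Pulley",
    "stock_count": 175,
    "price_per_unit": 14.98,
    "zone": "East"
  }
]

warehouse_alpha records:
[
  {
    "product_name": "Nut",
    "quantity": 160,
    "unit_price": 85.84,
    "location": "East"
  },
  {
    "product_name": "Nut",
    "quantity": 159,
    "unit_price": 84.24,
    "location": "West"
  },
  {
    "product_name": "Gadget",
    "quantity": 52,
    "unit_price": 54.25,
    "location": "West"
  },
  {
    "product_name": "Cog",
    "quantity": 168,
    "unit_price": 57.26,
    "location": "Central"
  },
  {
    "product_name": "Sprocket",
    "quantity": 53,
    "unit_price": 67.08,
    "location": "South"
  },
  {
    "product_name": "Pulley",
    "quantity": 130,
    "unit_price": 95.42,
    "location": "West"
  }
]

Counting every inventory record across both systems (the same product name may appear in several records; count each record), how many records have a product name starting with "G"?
2

Schema mapping: "item_name" (warehouse_beta) = "product_name" (warehouse_alpha) = product name

Records with product name starting with "G" in warehouse_beta: 1
Records with product name starting with "G" in warehouse_alpha: 1

Total: 1 + 1 = 2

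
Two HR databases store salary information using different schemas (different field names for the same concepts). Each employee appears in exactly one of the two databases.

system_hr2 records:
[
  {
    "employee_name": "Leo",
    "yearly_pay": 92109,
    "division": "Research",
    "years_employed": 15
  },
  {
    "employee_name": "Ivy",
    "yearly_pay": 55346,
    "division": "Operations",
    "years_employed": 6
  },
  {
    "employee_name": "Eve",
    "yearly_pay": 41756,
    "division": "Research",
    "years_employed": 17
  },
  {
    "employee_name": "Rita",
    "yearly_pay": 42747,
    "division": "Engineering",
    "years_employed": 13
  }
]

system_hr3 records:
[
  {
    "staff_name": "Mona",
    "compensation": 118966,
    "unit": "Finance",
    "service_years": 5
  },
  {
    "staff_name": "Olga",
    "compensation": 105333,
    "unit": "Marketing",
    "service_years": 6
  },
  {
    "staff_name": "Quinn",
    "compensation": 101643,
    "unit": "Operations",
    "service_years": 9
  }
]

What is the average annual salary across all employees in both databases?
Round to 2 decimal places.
79700.00

Schema mapping: "yearly_pay" (system_hr2) = "compensation" (system_hr3) = annual salary

All salaries: [92109, 55346, 41756, 42747, 118966, 105333, 101643]
Sum: 557900
Count: 7
Average: 557900 / 7 = 79700.00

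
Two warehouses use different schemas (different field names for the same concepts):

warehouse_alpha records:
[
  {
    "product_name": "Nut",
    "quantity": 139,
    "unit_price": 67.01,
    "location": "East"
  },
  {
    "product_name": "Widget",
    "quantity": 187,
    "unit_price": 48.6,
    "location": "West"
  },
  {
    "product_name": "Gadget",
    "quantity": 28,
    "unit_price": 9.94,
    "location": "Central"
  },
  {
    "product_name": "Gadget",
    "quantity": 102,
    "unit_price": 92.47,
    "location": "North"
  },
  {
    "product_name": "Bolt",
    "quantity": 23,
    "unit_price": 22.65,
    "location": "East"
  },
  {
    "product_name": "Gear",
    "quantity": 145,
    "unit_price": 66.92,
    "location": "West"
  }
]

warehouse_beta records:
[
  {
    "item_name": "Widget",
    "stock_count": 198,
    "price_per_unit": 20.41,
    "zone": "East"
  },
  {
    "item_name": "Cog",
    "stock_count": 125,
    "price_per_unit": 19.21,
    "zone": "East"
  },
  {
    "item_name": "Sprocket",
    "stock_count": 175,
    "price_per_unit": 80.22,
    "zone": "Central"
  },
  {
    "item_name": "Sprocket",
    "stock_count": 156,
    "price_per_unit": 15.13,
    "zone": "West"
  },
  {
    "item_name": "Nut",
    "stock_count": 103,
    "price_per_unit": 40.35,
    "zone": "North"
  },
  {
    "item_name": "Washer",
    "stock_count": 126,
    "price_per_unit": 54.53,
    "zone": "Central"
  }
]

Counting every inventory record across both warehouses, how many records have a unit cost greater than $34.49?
7

Schema mapping: "unit_price" (warehouse_alpha) = "price_per_unit" (warehouse_beta) = unit cost

Records > $34.49 in warehouse_alpha: 4
Records > $34.49 in warehouse_beta: 3

Total count: 4 + 3 = 7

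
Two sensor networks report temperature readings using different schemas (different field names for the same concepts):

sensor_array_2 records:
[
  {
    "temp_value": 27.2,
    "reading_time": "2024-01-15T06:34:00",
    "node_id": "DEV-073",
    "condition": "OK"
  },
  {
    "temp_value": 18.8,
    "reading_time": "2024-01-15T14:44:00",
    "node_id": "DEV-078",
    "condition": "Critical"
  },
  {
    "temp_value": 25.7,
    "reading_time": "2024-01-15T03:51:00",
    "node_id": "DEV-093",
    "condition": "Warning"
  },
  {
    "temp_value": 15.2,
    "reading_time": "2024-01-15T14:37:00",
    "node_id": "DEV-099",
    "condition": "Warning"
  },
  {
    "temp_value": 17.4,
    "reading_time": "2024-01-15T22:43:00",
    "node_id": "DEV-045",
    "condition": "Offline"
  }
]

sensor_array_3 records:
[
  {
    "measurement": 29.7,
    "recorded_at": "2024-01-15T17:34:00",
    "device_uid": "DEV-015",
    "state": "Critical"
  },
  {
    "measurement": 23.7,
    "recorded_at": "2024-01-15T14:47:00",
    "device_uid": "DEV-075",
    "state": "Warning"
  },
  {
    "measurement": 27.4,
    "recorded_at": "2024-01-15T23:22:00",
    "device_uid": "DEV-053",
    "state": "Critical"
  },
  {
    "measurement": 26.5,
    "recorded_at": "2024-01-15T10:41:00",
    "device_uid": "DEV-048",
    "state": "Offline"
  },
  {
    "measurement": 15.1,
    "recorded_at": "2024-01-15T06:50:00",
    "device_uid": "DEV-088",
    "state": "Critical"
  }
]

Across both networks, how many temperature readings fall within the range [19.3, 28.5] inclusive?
5

Schema mapping: "temp_value" (sensor_array_2) = "measurement" (sensor_array_3) = temperature

Readings in [19.3, 28.5] from sensor_array_2: 2
Readings in [19.3, 28.5] from sensor_array_3: 3

Total count: 2 + 3 = 5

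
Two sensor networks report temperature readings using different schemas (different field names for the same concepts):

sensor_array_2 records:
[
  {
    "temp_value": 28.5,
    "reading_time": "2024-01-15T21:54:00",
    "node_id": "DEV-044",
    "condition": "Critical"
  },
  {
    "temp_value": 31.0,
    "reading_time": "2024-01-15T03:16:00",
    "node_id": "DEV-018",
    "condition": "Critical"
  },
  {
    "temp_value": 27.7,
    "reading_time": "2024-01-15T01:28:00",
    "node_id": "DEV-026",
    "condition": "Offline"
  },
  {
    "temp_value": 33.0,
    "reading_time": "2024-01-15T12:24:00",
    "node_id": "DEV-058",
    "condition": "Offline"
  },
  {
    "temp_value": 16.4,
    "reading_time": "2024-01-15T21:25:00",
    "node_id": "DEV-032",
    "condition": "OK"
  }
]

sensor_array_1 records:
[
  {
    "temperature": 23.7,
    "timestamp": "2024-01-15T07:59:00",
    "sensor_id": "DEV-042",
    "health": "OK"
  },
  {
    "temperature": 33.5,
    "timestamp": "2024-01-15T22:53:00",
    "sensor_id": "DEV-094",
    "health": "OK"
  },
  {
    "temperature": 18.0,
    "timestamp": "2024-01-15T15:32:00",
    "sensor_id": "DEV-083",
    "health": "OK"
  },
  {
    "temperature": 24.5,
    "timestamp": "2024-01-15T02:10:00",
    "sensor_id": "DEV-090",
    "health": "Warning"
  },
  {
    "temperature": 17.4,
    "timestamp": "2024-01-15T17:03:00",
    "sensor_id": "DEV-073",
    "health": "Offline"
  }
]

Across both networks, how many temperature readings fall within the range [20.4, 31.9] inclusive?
5

Schema mapping: "temp_value" (sensor_array_2) = "temperature" (sensor_array_1) = temperature

Readings in [20.4, 31.9] from sensor_array_2: 3
Readings in [20.4, 31.9] from sensor_array_1: 2

Total count: 3 + 2 = 5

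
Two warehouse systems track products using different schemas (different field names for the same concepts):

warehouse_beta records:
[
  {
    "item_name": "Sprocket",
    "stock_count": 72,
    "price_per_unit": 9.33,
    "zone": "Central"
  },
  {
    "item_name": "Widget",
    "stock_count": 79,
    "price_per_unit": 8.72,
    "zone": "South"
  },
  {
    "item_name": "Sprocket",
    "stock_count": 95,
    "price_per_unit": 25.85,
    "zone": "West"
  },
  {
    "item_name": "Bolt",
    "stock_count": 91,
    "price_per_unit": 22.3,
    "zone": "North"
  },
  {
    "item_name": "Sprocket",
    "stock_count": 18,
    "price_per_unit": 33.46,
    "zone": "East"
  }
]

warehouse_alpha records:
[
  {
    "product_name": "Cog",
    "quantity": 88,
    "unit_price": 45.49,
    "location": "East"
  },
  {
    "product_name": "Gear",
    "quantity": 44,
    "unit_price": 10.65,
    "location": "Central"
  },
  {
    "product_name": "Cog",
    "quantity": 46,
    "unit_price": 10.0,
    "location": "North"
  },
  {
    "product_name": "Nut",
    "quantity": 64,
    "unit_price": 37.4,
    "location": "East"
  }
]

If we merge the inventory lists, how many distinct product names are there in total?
6

Schema mapping: "item_name" (warehouse_beta) = "product_name" (warehouse_alpha) = product name

Products in warehouse_beta: ['Bolt', 'Sprocket', 'Widget']
Products in warehouse_alpha: ['Cog', 'Gear', 'Nut']

Union (unique products): ['Bolt', 'Cog', 'Gear', 'Nut', 'Sprocket', 'Widget']
Count: 6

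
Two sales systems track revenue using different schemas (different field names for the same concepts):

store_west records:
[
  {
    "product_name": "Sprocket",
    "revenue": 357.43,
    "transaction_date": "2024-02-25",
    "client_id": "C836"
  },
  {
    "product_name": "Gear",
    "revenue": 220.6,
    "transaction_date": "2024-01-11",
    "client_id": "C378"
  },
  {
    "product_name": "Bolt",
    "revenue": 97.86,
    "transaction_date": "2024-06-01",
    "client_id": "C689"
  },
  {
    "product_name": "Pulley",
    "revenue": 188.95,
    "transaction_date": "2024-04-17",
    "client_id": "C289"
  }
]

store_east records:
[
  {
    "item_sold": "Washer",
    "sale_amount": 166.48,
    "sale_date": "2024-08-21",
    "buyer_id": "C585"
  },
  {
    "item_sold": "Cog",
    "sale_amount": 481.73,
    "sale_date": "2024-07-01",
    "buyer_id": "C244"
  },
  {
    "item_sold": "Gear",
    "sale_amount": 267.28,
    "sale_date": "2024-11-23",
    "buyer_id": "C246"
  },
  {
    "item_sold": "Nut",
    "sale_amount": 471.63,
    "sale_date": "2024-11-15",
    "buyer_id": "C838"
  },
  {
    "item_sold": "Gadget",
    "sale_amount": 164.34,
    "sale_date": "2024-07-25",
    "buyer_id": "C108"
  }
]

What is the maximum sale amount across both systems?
481.73

Reconcile: "revenue" (store_west) = "sale_amount" (store_east) = sale amount

Maximum in store_west: 357.43
Maximum in store_east: 481.73

Overall maximum: max(357.43, 481.73) = 481.73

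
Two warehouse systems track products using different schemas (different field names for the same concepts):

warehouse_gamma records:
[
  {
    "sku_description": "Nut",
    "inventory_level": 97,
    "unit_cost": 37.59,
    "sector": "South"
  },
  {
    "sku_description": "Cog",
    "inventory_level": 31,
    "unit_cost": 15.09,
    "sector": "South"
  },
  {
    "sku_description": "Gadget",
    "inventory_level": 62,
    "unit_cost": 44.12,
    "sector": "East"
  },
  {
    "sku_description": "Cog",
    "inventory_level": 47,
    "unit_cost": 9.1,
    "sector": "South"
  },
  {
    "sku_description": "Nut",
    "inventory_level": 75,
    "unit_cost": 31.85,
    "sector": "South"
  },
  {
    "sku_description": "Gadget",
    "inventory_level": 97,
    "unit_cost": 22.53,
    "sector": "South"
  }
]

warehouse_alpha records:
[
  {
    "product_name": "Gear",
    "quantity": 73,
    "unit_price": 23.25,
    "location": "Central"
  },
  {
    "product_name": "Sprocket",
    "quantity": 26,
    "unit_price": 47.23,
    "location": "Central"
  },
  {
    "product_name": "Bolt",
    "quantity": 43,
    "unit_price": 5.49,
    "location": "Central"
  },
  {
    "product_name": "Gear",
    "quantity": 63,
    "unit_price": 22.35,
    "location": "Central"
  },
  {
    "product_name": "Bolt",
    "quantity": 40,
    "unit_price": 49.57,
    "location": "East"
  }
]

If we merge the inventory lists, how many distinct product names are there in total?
6

Schema mapping: "sku_description" (warehouse_gamma) = "product_name" (warehouse_alpha) = product name

Products in warehouse_gamma: ['Cog', 'Gadget', 'Nut']
Products in warehouse_alpha: ['Bolt', 'Gear', 'Sprocket']

Union (unique products): ['Bolt', 'Cog', 'Gadget', 'Gear', 'Nut', 'Sprocket']
Count: 6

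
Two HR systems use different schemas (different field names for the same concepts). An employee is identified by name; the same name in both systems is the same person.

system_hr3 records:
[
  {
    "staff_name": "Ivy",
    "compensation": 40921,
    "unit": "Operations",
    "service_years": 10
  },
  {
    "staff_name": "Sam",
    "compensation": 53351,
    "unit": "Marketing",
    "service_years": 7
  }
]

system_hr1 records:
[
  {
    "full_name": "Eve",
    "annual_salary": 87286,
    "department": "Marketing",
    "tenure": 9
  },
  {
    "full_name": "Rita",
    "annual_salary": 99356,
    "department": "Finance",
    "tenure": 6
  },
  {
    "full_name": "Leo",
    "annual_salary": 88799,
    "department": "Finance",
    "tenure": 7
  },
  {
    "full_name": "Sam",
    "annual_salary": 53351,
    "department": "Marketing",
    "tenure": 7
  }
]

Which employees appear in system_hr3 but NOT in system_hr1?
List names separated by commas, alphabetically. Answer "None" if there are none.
Ivy

Schema mapping: "staff_name" (system_hr3) = "full_name" (system_hr1) = employee name

Names in system_hr3: ['Ivy', 'Sam']
Names in system_hr1: ['Eve', 'Leo', 'Rita', 'Sam']

In system_hr3 but not system_hr1: ['Ivy']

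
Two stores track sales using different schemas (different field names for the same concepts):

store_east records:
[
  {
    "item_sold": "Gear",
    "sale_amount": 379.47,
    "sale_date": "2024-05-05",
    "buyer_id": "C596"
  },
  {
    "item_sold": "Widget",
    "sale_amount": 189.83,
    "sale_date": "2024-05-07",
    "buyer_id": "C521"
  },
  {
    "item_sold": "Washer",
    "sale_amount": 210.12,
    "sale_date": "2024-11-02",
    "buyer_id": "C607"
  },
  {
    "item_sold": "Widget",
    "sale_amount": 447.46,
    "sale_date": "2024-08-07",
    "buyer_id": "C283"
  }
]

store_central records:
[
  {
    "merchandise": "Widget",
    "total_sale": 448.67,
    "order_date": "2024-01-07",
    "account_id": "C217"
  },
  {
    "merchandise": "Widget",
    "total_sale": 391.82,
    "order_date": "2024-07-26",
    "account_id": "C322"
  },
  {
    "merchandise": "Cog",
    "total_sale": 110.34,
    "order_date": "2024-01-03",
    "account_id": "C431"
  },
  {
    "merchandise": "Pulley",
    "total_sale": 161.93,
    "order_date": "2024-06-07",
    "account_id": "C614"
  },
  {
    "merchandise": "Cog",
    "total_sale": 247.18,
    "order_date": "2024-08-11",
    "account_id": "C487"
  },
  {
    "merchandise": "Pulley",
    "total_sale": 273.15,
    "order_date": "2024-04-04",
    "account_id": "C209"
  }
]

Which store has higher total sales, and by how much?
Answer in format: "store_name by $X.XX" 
store_central by $406.21

Schema mapping: "sale_amount" (store_east) = "total_sale" (store_central) = sale amount

Total for store_east: 1226.88
Total for store_central: 1633.09

Difference: |1226.88 - 1633.09| = 406.21
store_central has higher sales by $406.21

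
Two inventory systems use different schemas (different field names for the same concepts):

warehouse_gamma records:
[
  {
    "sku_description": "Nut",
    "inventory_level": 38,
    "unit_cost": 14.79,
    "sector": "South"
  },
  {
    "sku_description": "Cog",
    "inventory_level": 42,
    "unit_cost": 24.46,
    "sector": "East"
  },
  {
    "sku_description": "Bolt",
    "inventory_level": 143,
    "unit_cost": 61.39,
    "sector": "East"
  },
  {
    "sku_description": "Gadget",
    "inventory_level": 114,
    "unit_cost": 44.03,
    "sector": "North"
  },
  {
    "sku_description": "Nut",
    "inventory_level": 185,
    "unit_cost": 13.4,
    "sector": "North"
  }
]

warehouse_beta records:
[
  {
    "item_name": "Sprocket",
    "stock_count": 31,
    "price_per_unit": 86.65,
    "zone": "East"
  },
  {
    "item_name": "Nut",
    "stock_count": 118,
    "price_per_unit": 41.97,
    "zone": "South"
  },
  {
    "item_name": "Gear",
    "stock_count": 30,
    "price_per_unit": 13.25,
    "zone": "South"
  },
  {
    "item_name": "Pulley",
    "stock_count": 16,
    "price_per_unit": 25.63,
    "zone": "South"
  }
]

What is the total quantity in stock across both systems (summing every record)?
717

To reconcile these schemas, identify the field holding the quantity in stock in each system:
1. In warehouse_gamma it is "inventory_level"
2. In warehouse_beta it is "stock_count"

From warehouse_gamma: 38 + 42 + 143 + 114 + 185 = 522
From warehouse_beta: 31 + 118 + 30 + 16 = 195

Total: 522 + 195 = 717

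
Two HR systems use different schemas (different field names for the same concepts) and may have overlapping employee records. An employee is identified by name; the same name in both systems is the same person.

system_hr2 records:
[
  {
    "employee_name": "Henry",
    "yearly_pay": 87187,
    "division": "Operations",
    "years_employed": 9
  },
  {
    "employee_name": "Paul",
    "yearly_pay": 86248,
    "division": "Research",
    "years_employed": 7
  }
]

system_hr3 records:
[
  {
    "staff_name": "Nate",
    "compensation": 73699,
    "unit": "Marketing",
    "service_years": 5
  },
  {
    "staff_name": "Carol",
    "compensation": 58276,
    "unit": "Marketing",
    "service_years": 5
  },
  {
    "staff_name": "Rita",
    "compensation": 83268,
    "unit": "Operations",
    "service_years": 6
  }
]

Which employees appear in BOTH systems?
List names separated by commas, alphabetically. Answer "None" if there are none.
None

Schema mapping: "employee_name" (system_hr2) = "staff_name" (system_hr3) = employee name

Names in system_hr2: ['Henry', 'Paul']
Names in system_hr3: ['Carol', 'Nate', 'Rita']

Intersection: None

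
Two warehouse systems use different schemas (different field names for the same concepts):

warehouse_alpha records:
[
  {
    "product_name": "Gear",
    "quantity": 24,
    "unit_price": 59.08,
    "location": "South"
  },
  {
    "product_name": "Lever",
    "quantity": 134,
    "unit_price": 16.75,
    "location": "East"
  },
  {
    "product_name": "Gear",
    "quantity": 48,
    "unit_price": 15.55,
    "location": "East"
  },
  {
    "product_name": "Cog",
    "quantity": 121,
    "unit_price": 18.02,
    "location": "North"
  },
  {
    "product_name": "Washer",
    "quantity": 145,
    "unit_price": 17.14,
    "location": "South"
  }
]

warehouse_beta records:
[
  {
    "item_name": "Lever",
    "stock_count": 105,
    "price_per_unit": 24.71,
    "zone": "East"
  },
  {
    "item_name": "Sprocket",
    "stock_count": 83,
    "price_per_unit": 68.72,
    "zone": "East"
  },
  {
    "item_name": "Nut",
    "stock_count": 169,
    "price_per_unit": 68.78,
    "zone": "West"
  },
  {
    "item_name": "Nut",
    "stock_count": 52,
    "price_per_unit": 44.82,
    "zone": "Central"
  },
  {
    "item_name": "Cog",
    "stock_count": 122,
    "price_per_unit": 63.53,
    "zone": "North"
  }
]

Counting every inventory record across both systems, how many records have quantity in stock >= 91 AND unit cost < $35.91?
4

Schema mappings:
- "quantity" (warehouse_alpha) = "stock_count" (warehouse_beta) = quantity
- "unit_price" (warehouse_alpha) = "price_per_unit" (warehouse_beta) = unit cost

Records meeting both conditions in warehouse_alpha: 3
Records meeting both conditions in warehouse_beta: 1

Total: 3 + 1 = 4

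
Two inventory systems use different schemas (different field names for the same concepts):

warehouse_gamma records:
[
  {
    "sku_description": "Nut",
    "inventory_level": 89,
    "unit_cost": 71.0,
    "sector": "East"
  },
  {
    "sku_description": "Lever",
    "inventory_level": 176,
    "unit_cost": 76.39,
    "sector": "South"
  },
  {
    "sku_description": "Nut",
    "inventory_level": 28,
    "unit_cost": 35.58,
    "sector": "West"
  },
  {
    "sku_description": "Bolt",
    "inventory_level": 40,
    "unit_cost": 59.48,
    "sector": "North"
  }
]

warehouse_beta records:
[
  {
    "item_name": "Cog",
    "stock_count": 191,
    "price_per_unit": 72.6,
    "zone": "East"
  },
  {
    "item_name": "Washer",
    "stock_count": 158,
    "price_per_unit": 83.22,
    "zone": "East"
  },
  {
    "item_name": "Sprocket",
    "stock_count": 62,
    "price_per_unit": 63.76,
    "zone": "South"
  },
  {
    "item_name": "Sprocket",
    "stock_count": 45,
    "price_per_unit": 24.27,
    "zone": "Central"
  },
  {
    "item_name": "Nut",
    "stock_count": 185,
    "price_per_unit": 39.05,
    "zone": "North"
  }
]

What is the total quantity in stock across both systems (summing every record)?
974

To reconcile these schemas, identify the field holding the quantity in stock in each system:
1. In warehouse_gamma it is "inventory_level"
2. In warehouse_beta it is "stock_count"

From warehouse_gamma: 89 + 176 + 28 + 40 = 333
From warehouse_beta: 191 + 158 + 62 + 45 + 185 = 641

Total: 333 + 641 = 974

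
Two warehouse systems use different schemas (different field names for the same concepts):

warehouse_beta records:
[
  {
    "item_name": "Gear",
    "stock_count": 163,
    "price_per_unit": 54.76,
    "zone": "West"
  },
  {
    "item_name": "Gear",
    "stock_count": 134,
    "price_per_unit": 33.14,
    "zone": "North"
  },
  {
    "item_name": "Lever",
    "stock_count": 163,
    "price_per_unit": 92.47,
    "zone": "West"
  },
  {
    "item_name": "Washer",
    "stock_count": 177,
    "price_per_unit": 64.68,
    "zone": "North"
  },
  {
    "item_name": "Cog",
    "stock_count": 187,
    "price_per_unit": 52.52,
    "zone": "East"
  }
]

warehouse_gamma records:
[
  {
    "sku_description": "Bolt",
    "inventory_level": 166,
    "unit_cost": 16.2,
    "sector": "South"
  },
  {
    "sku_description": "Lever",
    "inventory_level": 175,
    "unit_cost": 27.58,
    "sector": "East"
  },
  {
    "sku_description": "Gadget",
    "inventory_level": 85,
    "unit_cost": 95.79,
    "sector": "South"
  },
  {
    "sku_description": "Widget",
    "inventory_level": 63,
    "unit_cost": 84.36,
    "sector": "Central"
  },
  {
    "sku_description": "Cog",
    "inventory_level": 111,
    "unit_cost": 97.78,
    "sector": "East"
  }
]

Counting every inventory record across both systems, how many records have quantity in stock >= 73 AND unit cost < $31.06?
2

Schema mappings:
- "stock_count" (warehouse_beta) = "inventory_level" (warehouse_gamma) = quantity
- "price_per_unit" (warehouse_beta) = "unit_cost" (warehouse_gamma) = unit cost

Records meeting both conditions in warehouse_beta: 0
Records meeting both conditions in warehouse_gamma: 2

Total: 0 + 2 = 2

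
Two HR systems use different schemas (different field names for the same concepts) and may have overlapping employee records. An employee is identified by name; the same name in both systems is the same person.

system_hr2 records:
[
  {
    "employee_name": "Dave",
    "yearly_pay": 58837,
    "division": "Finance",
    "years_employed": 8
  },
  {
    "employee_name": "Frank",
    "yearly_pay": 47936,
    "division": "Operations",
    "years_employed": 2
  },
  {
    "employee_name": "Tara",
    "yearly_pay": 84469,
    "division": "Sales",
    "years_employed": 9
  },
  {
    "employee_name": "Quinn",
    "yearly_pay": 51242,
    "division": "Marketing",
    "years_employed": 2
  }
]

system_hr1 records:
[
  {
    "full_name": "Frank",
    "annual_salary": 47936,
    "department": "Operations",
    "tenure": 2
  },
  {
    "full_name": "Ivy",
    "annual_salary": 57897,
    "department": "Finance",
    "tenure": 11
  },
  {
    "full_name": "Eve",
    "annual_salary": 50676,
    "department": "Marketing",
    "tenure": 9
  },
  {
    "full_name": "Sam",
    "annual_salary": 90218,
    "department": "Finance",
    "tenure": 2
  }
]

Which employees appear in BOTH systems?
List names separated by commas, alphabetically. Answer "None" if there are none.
Frank

Schema mapping: "employee_name" (system_hr2) = "full_name" (system_hr1) = employee name

Names in system_hr2: ['Dave', 'Frank', 'Quinn', 'Tara']
Names in system_hr1: ['Eve', 'Frank', 'Ivy', 'Sam']

Intersection: ['Frank']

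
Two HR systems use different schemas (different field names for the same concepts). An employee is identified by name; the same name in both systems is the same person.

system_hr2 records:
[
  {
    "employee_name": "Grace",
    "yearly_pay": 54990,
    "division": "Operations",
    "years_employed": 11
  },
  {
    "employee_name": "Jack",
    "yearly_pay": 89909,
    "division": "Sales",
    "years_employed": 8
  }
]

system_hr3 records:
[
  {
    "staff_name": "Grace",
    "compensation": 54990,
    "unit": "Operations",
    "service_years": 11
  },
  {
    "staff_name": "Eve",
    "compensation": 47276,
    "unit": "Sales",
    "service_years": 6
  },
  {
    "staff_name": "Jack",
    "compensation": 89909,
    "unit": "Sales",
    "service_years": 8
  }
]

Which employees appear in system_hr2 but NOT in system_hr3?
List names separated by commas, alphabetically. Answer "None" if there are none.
None

Schema mapping: "employee_name" (system_hr2) = "staff_name" (system_hr3) = employee name

Names in system_hr2: ['Grace', 'Jack']
Names in system_hr3: ['Eve', 'Grace', 'Jack']

In system_hr2 but not system_hr3: None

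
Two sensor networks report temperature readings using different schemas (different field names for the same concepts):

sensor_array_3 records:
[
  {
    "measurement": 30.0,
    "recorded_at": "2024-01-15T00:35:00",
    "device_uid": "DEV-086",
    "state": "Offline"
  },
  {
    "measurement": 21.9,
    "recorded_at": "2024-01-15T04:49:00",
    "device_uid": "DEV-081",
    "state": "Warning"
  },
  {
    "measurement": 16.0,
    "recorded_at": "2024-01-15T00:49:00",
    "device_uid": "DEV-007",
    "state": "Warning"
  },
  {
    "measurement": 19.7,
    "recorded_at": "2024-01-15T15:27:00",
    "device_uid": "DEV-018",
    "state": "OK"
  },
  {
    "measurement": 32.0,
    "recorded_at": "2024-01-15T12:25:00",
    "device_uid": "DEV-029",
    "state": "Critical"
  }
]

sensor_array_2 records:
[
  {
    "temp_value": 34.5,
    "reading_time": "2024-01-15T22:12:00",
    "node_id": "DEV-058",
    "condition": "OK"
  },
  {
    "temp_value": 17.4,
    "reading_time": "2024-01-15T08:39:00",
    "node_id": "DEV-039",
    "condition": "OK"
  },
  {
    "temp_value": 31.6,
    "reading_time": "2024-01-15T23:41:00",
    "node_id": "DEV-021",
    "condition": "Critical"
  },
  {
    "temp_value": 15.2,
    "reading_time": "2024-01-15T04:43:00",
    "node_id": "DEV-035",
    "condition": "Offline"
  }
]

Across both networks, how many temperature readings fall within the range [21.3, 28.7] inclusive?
1

Schema mapping: "measurement" (sensor_array_3) = "temp_value" (sensor_array_2) = temperature

Readings in [21.3, 28.7] from sensor_array_3: 1
Readings in [21.3, 28.7] from sensor_array_2: 0

Total count: 1 + 0 = 1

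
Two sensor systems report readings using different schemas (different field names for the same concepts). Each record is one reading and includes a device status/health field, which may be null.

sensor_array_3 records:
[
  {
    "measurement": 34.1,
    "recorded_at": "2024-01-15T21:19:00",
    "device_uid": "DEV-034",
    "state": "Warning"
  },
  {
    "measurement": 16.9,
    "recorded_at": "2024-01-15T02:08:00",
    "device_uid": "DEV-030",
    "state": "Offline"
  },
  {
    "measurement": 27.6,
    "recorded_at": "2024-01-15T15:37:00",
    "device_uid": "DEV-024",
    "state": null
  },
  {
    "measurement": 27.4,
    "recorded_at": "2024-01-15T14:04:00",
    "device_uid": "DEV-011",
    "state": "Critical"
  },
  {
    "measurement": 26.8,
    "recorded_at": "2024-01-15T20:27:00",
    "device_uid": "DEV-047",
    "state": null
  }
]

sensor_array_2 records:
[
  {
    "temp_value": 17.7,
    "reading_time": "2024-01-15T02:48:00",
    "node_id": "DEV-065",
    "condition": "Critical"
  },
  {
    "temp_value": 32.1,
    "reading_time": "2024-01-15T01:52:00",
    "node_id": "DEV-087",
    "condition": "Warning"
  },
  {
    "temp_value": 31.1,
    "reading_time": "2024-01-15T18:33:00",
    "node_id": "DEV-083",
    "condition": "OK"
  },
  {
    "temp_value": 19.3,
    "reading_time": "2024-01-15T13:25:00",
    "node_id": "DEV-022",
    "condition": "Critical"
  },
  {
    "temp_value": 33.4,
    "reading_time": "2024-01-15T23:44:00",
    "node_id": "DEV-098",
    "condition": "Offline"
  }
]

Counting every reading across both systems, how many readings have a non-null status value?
8

Schema mapping: "state" (sensor_array_3) = "condition" (sensor_array_2) = status

Non-null in sensor_array_3: 3
Non-null in sensor_array_2: 5

Total non-null: 3 + 5 = 8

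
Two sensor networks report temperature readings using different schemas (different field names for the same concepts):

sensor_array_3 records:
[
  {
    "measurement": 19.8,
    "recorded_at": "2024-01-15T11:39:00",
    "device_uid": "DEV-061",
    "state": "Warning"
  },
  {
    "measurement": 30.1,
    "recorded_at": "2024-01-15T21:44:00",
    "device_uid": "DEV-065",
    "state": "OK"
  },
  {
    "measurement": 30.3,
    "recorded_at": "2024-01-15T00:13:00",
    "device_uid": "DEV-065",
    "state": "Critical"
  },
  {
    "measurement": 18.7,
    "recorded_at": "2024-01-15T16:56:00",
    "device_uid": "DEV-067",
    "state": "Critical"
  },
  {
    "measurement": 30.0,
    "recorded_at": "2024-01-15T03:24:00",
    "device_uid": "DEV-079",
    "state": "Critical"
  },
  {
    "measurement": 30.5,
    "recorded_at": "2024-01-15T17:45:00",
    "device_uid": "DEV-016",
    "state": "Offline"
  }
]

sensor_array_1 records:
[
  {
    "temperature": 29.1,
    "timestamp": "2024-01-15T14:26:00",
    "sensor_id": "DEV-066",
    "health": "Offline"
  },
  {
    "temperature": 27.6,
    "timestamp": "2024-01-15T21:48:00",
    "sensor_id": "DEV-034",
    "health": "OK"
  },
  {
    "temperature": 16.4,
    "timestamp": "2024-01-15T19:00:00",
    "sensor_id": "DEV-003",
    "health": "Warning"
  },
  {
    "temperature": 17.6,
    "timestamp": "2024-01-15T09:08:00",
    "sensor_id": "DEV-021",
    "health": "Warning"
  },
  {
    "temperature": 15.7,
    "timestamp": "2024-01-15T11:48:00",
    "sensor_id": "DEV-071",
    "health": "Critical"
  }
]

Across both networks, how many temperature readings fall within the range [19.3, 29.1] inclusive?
3

Schema mapping: "measurement" (sensor_array_3) = "temperature" (sensor_array_1) = temperature

Readings in [19.3, 29.1] from sensor_array_3: 1
Readings in [19.3, 29.1] from sensor_array_1: 2

Total count: 1 + 2 = 3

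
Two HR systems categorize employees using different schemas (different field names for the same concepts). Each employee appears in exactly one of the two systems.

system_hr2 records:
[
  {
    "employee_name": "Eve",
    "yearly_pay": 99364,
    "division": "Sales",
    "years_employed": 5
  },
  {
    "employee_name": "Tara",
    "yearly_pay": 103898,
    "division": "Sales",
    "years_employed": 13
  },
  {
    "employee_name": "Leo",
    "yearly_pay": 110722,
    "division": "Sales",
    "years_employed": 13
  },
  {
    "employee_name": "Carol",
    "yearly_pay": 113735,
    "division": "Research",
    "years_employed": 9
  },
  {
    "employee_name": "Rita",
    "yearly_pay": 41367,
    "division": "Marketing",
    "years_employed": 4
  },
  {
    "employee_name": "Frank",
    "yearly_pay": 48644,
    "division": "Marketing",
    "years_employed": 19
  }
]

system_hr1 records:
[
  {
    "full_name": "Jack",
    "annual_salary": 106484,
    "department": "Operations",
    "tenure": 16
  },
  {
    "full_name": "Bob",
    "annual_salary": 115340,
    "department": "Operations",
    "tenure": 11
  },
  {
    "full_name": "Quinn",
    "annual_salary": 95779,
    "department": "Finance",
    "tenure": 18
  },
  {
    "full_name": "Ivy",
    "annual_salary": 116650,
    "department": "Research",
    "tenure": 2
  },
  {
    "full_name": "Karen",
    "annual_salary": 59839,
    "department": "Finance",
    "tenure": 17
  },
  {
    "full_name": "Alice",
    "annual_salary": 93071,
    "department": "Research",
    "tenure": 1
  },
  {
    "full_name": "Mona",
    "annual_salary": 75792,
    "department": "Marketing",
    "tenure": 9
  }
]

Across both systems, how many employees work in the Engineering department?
0

Schema mapping: "division" (system_hr2) = "department" (system_hr1) = department

Engineering employees in system_hr2: 0
Engineering employees in system_hr1: 0

Total in Engineering: 0 + 0 = 0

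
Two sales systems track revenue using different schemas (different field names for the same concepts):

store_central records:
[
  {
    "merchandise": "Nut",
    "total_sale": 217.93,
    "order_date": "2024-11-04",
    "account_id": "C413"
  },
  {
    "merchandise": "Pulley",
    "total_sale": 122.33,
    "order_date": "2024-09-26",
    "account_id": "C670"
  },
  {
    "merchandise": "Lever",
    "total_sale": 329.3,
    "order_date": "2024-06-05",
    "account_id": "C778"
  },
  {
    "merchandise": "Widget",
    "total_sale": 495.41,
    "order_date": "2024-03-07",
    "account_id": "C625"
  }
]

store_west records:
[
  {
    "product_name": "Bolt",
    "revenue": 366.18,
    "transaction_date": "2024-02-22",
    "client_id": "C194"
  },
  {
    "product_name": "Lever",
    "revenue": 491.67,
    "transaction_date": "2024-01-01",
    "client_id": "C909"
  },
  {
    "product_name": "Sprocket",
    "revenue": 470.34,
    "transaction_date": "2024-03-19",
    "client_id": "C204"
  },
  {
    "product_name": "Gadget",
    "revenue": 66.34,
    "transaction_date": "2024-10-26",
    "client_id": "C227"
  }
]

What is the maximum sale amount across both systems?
495.41

Reconcile: "total_sale" (store_central) = "revenue" (store_west) = sale amount

Maximum in store_central: 495.41
Maximum in store_west: 491.67

Overall maximum: max(495.41, 491.67) = 495.41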